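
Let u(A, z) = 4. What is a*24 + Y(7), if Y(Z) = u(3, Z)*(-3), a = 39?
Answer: 924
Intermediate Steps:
Y(Z) = -12 (Y(Z) = 4*(-3) = -12)
a*24 + Y(7) = 39*24 - 12 = 936 - 12 = 924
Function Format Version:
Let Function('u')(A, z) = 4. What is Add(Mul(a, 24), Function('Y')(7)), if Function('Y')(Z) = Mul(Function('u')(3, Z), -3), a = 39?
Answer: 924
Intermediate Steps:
Function('Y')(Z) = -12 (Function('Y')(Z) = Mul(4, -3) = -12)
Add(Mul(a, 24), Function('Y')(7)) = Add(Mul(39, 24), -12) = Add(936, -12) = 924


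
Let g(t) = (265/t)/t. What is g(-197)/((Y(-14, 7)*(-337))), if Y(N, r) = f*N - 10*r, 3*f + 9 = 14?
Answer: 159/732403448 ≈ 2.1709e-7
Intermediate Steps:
f = 5/3 (f = -3 + (⅓)*14 = -3 + 14/3 = 5/3 ≈ 1.6667)
Y(N, r) = -10*r + 5*N/3 (Y(N, r) = 5*N/3 - 10*r = -10*r + 5*N/3)
g(t) = 265/t²
g(-197)/((Y(-14, 7)*(-337))) = (265/(-197)²)/(((-10*7 + (5/3)*(-14))*(-337))) = (265*(1/38809))/(((-70 - 70/3)*(-337))) = 265/(38809*((-280/3*(-337)))) = 265/(38809*(94360/3)) = (265/38809)*(3/94360) = 159/732403448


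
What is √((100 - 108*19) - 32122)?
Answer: 3*I*√3786 ≈ 184.59*I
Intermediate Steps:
√((100 - 108*19) - 32122) = √((100 - 2052) - 32122) = √(-1952 - 32122) = √(-34074) = 3*I*√3786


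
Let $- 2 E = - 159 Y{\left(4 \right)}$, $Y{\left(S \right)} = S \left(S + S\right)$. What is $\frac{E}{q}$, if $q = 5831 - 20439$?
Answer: $- \frac{159}{913} \approx -0.17415$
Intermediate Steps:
$Y{\left(S \right)} = 2 S^{2}$ ($Y{\left(S \right)} = S 2 S = 2 S^{2}$)
$q = -14608$
$E = 2544$ ($E = - \frac{\left(-159\right) 2 \cdot 4^{2}}{2} = - \frac{\left(-159\right) 2 \cdot 16}{2} = - \frac{\left(-159\right) 32}{2} = \left(- \frac{1}{2}\right) \left(-5088\right) = 2544$)
$\frac{E}{q} = \frac{2544}{-14608} = 2544 \left(- \frac{1}{14608}\right) = - \frac{159}{913}$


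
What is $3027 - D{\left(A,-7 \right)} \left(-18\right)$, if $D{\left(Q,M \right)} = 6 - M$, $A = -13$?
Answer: $3261$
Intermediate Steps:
$3027 - D{\left(A,-7 \right)} \left(-18\right) = 3027 - \left(6 - -7\right) \left(-18\right) = 3027 - \left(6 + 7\right) \left(-18\right) = 3027 - 13 \left(-18\right) = 3027 - -234 = 3027 + 234 = 3261$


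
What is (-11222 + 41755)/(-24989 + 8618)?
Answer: -30533/16371 ≈ -1.8651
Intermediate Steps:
(-11222 + 41755)/(-24989 + 8618) = 30533/(-16371) = 30533*(-1/16371) = -30533/16371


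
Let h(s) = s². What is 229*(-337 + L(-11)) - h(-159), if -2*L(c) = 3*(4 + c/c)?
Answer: -208343/2 ≈ -1.0417e+5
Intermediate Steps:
L(c) = -15/2 (L(c) = -3*(4 + c/c)/2 = -3*(4 + 1)/2 = -3*5/2 = -½*15 = -15/2)
229*(-337 + L(-11)) - h(-159) = 229*(-337 - 15/2) - 1*(-159)² = 229*(-689/2) - 1*25281 = -157781/2 - 25281 = -208343/2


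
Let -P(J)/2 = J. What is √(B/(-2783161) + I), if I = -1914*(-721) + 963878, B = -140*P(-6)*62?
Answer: 4*√1134724874993589242/2783161 ≈ 1531.0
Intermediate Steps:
P(J) = -2*J
B = -104160 (B = -(-280)*(-6)*62 = -140*12*62 = -1680*62 = -104160)
I = 2343872 (I = 1379994 + 963878 = 2343872)
√(B/(-2783161) + I) = √(-104160/(-2783161) + 2343872) = √(-104160*(-1/2783161) + 2343872) = √(104160/2783161 + 2343872) = √(6523373243552/2783161) = 4*√1134724874993589242/2783161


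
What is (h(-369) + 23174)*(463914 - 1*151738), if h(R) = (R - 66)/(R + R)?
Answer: 889849727512/123 ≈ 7.2346e+9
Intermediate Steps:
h(R) = (-66 + R)/(2*R) (h(R) = (-66 + R)/((2*R)) = (-66 + R)*(1/(2*R)) = (-66 + R)/(2*R))
(h(-369) + 23174)*(463914 - 1*151738) = ((1/2)*(-66 - 369)/(-369) + 23174)*(463914 - 1*151738) = ((1/2)*(-1/369)*(-435) + 23174)*(463914 - 151738) = (145/246 + 23174)*312176 = (5700949/246)*312176 = 889849727512/123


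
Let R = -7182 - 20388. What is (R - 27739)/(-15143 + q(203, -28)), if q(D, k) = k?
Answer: 55309/15171 ≈ 3.6457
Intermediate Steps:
R = -27570
(R - 27739)/(-15143 + q(203, -28)) = (-27570 - 27739)/(-15143 - 28) = -55309/(-15171) = -55309*(-1/15171) = 55309/15171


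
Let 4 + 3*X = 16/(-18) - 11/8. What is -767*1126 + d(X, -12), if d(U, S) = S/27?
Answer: -7772782/9 ≈ -8.6364e+5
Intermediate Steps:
X = -451/216 (X = -4/3 + (16/(-18) - 11/8)/3 = -4/3 + (16*(-1/18) - 11*1/8)/3 = -4/3 + (-8/9 - 11/8)/3 = -4/3 + (1/3)*(-163/72) = -4/3 - 163/216 = -451/216 ≈ -2.0880)
d(U, S) = S/27 (d(U, S) = S*(1/27) = S/27)
-767*1126 + d(X, -12) = -767*1126 + (1/27)*(-12) = -863642 - 4/9 = -7772782/9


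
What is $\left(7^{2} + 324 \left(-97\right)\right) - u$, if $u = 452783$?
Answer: $-484162$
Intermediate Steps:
$\left(7^{2} + 324 \left(-97\right)\right) - u = \left(7^{2} + 324 \left(-97\right)\right) - 452783 = \left(49 - 31428\right) - 452783 = -31379 - 452783 = -484162$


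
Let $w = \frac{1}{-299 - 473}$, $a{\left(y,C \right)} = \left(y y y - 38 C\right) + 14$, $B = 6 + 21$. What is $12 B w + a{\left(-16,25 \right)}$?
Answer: $- \frac{971257}{193} \approx -5032.4$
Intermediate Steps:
$B = 27$
$a{\left(y,C \right)} = 14 + y^{3} - 38 C$ ($a{\left(y,C \right)} = \left(y^{2} y - 38 C\right) + 14 = \left(y^{3} - 38 C\right) + 14 = 14 + y^{3} - 38 C$)
$w = - \frac{1}{772}$ ($w = \frac{1}{-772} = - \frac{1}{772} \approx -0.0012953$)
$12 B w + a{\left(-16,25 \right)} = 12 \cdot 27 \left(- \frac{1}{772}\right) + \left(14 + \left(-16\right)^{3} - 950\right) = 324 \left(- \frac{1}{772}\right) - 5032 = - \frac{81}{193} - 5032 = - \frac{971257}{193}$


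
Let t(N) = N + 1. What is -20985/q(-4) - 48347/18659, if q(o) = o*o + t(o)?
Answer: -392187626/242567 ≈ -1616.8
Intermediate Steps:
t(N) = 1 + N
q(o) = 1 + o + o² (q(o) = o*o + (1 + o) = o² + (1 + o) = 1 + o + o²)
-20985/q(-4) - 48347/18659 = -20985/(1 - 4 + (-4)²) - 48347/18659 = -20985/(1 - 4 + 16) - 48347*1/18659 = -20985/13 - 48347/18659 = -392187626/242567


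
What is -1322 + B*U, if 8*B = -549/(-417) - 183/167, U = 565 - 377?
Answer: -30567172/23213 ≈ -1316.8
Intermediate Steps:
U = 188
B = 1281/46426 (B = (-549/(-417) - 183/167)/8 = (-549*(-1/417) - 183*1/167)/8 = (183/139 - 183/167)/8 = (⅛)*(5124/23213) = 1281/46426 ≈ 0.027592)
-1322 + B*U = -1322 + (1281/46426)*188 = -1322 + 120414/23213 = -30567172/23213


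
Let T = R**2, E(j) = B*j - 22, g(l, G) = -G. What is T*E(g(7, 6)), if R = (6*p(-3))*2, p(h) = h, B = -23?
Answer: 150336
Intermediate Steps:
R = -36 (R = (6*(-3))*2 = -18*2 = -36)
E(j) = -22 - 23*j (E(j) = -23*j - 22 = -22 - 23*j)
T = 1296 (T = (-36)**2 = 1296)
T*E(g(7, 6)) = 1296*(-22 - (-23)*6) = 1296*(-22 - 23*(-6)) = 1296*(-22 + 138) = 1296*116 = 150336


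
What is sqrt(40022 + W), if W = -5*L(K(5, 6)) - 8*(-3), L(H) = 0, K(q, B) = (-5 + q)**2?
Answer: sqrt(40046) ≈ 200.11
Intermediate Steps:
W = 24 (W = -5*0 - 8*(-3) = 0 + 24 = 24)
sqrt(40022 + W) = sqrt(40022 + 24) = sqrt(40046)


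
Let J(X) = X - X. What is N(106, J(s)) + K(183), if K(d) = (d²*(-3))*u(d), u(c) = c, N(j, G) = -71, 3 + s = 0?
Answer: -18385532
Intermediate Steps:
s = -3 (s = -3 + 0 = -3)
J(X) = 0
K(d) = -3*d³ (K(d) = (d²*(-3))*d = (-3*d²)*d = -3*d³)
N(106, J(s)) + K(183) = -71 - 3*183³ = -71 - 3*6128487 = -71 - 18385461 = -18385532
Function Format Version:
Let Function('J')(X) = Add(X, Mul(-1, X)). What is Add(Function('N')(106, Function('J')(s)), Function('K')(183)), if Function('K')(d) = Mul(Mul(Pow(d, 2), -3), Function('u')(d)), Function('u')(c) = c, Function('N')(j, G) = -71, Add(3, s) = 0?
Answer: -18385532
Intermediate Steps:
s = -3 (s = Add(-3, 0) = -3)
Function('J')(X) = 0
Function('K')(d) = Mul(-3, Pow(d, 3)) (Function('K')(d) = Mul(Mul(Pow(d, 2), -3), d) = Mul(Mul(-3, Pow(d, 2)), d) = Mul(-3, Pow(d, 3)))
Add(Function('N')(106, Function('J')(s)), Function('K')(183)) = Add(-71, Mul(-3, Pow(183, 3))) = Add(-71, Mul(-3, 6128487)) = Add(-71, -18385461) = -18385532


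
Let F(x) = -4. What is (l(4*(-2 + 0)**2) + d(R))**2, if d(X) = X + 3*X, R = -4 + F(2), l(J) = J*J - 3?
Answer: 48841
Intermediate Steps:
l(J) = -3 + J**2 (l(J) = J**2 - 3 = -3 + J**2)
R = -8 (R = -4 - 4 = -8)
d(X) = 4*X
(l(4*(-2 + 0)**2) + d(R))**2 = ((-3 + (4*(-2 + 0)**2)**2) + 4*(-8))**2 = ((-3 + (4*(-2)**2)**2) - 32)**2 = ((-3 + (4*4)**2) - 32)**2 = ((-3 + 16**2) - 32)**2 = ((-3 + 256) - 32)**2 = (253 - 32)**2 = 221**2 = 48841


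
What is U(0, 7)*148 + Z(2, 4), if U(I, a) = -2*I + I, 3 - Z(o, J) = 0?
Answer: 3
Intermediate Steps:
Z(o, J) = 3 (Z(o, J) = 3 - 1*0 = 3 + 0 = 3)
U(I, a) = -I
U(0, 7)*148 + Z(2, 4) = -1*0*148 + 3 = 0*148 + 3 = 0 + 3 = 3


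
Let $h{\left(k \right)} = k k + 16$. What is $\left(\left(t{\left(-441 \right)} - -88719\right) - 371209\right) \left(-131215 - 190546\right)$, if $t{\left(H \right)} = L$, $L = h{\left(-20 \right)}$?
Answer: $90760412314$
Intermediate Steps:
$h{\left(k \right)} = 16 + k^{2}$ ($h{\left(k \right)} = k^{2} + 16 = 16 + k^{2}$)
$L = 416$ ($L = 16 + \left(-20\right)^{2} = 16 + 400 = 416$)
$t{\left(H \right)} = 416$
$\left(\left(t{\left(-441 \right)} - -88719\right) - 371209\right) \left(-131215 - 190546\right) = \left(\left(416 - -88719\right) - 371209\right) \left(-131215 - 190546\right) = \left(\left(416 + 88719\right) - 371209\right) \left(-321761\right) = \left(89135 - 371209\right) \left(-321761\right) = \left(-282074\right) \left(-321761\right) = 90760412314$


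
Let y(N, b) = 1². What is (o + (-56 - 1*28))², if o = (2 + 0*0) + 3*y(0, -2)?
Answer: 6241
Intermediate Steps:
y(N, b) = 1
o = 5 (o = (2 + 0*0) + 3*1 = (2 + 0) + 3 = 2 + 3 = 5)
(o + (-56 - 1*28))² = (5 + (-56 - 1*28))² = (5 + (-56 - 28))² = (5 - 84)² = (-79)² = 6241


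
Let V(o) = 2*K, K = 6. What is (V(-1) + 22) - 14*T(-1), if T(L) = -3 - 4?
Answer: 132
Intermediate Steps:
T(L) = -7
V(o) = 12 (V(o) = 2*6 = 12)
(V(-1) + 22) - 14*T(-1) = (12 + 22) - 14*(-7) = 34 + 98 = 132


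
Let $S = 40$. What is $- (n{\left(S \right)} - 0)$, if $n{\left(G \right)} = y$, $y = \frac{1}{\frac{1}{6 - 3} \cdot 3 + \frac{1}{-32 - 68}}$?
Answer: $- \frac{100}{99} \approx -1.0101$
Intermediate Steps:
$y = \frac{100}{99}$ ($y = \frac{1}{\frac{1}{6 - 3} \cdot 3 + \frac{1}{-100}} = \frac{1}{\frac{1}{6 - 3} \cdot 3 - \frac{1}{100}} = \frac{1}{\frac{1}{3} \cdot 3 - \frac{1}{100}} = \frac{1}{1 - \frac{1}{100}} = \frac{1}{\frac{99}{100}} = \frac{100}{99} \approx 1.0101$)
$n{\left(G \right)} = \frac{100}{99}$
$- (n{\left(S \right)} - 0) = - (\frac{100}{99} - 0) = - (\frac{100}{99} + 0) = \left(-1\right) \frac{100}{99} = - \frac{100}{99}$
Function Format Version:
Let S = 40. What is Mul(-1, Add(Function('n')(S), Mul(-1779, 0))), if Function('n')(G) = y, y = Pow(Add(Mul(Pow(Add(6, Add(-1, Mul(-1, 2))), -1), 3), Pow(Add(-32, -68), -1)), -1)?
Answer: Rational(-100, 99) ≈ -1.0101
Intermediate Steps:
y = Rational(100, 99) (y = Pow(Add(Mul(Pow(Add(6, Add(-1, -2)), -1), 3), Pow(-100, -1)), -1) = Pow(Add(Mul(Pow(Add(6, -3), -1), 3), Rational(-1, 100)), -1) = Pow(Add(Mul(Pow(3, -1), 3), Rational(-1, 100)), -1) = Pow(Add(Mul(Rational(1, 3), 3), Rational(-1, 100)), -1) = Pow(Add(1, Rational(-1, 100)), -1) = Pow(Rational(99, 100), -1) = Rational(100, 99) ≈ 1.0101)
Function('n')(G) = Rational(100, 99)
Mul(-1, Add(Function('n')(S), Mul(-1779, 0))) = Mul(-1, Add(Rational(100, 99), Mul(-1779, 0))) = Mul(-1, Add(Rational(100, 99), 0)) = Mul(-1, Rational(100, 99)) = Rational(-100, 99)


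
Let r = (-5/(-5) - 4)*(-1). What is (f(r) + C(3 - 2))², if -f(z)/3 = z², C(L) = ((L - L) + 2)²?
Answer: 529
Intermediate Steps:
r = 3 (r = (-5*(-⅕) - 4)*(-1) = (1 - 4)*(-1) = -3*(-1) = 3)
C(L) = 4 (C(L) = (0 + 2)² = 2² = 4)
f(z) = -3*z²
(f(r) + C(3 - 2))² = (-3*3² + 4)² = (-3*9 + 4)² = (-27 + 4)² = (-23)² = 529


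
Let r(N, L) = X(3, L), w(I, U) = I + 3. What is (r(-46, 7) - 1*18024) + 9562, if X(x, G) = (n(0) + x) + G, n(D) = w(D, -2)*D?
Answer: -8452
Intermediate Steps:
w(I, U) = 3 + I
n(D) = D*(3 + D) (n(D) = (3 + D)*D = D*(3 + D))
X(x, G) = G + x (X(x, G) = (0*(3 + 0) + x) + G = (0*3 + x) + G = (0 + x) + G = x + G = G + x)
r(N, L) = 3 + L (r(N, L) = L + 3 = 3 + L)
(r(-46, 7) - 1*18024) + 9562 = ((3 + 7) - 1*18024) + 9562 = (10 - 18024) + 9562 = -18014 + 9562 = -8452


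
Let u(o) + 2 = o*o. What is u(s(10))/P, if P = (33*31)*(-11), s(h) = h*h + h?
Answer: -12098/11253 ≈ -1.0751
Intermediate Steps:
s(h) = h + h² (s(h) = h² + h = h + h²)
P = -11253 (P = 1023*(-11) = -11253)
u(o) = -2 + o² (u(o) = -2 + o*o = -2 + o²)
u(s(10))/P = (-2 + (10*(1 + 10))²)/(-11253) = (-2 + (10*11)²)*(-1/11253) = (-2 + 110²)*(-1/11253) = (-2 + 12100)*(-1/11253) = 12098*(-1/11253) = -12098/11253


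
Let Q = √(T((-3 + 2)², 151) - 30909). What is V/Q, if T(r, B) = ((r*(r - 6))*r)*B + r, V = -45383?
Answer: 45383*I*√31663/31663 ≈ 255.05*I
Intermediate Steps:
T(r, B) = r + B*r²*(-6 + r) (T(r, B) = ((r*(-6 + r))*r)*B + r = (r²*(-6 + r))*B + r = B*r²*(-6 + r) + r = r + B*r²*(-6 + r))
Q = I*√31663 (Q = √((-3 + 2)²*(1 + 151*((-3 + 2)²)² - 6*151*(-3 + 2)²) - 30909) = √((-1)²*(1 + 151*((-1)²)² - 6*151*(-1)²) - 30909) = √(1*(1 + 151*1² - 6*151*1) - 30909) = √(1*(1 + 151*1 - 906) - 30909) = √(1*(1 + 151 - 906) - 30909) = √(1*(-754) - 30909) = √(-754 - 30909) = √(-31663) = I*√31663 ≈ 177.94*I)
V/Q = -45383*(-I*√31663/31663) = -(-45383)*I*√31663/31663 = 45383*I*√31663/31663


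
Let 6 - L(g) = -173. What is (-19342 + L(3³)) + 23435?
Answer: 4272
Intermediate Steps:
L(g) = 179 (L(g) = 6 - 1*(-173) = 6 + 173 = 179)
(-19342 + L(3³)) + 23435 = (-19342 + 179) + 23435 = -19163 + 23435 = 4272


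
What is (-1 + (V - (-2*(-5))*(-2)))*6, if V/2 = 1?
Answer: 126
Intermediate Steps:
V = 2 (V = 2*1 = 2)
(-1 + (V - (-2*(-5))*(-2)))*6 = (-1 + (2 - (-2*(-5))*(-2)))*6 = (-1 + (2 - 10*(-2)))*6 = (-1 + (2 - 1*(-20)))*6 = (-1 + (2 + 20))*6 = (-1 + 22)*6 = 21*6 = 126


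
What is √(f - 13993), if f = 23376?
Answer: √9383 ≈ 96.866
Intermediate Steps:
√(f - 13993) = √(23376 - 13993) = √9383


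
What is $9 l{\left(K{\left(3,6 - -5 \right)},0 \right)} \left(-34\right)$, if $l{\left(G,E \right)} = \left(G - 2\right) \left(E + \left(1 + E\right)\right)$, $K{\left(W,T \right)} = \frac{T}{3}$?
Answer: $-510$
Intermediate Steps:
$K{\left(W,T \right)} = \frac{T}{3}$ ($K{\left(W,T \right)} = T \frac{1}{3} = \frac{T}{3}$)
$l{\left(G,E \right)} = \left(1 + 2 E\right) \left(-2 + G\right)$ ($l{\left(G,E \right)} = \left(-2 + G\right) \left(1 + 2 E\right) = \left(1 + 2 E\right) \left(-2 + G\right)$)
$9 l{\left(K{\left(3,6 - -5 \right)},0 \right)} \left(-34\right) = 9 \left(-2 + \frac{6 - -5}{3} - 0 + 2 \cdot 0 \frac{6 - -5}{3}\right) \left(-34\right) = 9 \left(-2 + \frac{6 + 5}{3} + 0 + 2 \cdot 0 \frac{6 + 5}{3}\right) \left(-34\right) = 9 \left(-2 + \frac{1}{3} \cdot 11 + 0 + 2 \cdot 0 \cdot \frac{1}{3} \cdot 11\right) \left(-34\right) = 9 \left(-2 + \frac{11}{3} + 0 + 2 \cdot 0 \cdot \frac{11}{3}\right) \left(-34\right) = 9 \left(-2 + \frac{11}{3} + 0 + 0\right) \left(-34\right) = 9 \cdot \frac{5}{3} \left(-34\right) = 15 \left(-34\right) = -510$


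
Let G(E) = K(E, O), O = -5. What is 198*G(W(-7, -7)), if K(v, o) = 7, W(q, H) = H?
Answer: 1386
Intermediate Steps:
G(E) = 7
198*G(W(-7, -7)) = 198*7 = 1386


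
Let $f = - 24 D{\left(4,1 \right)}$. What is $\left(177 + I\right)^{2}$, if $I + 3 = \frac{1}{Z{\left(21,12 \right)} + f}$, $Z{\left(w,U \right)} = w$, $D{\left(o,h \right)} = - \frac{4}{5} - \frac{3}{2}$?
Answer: $\frac{4395557401}{145161} \approx 30281.0$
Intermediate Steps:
$D{\left(o,h \right)} = - \frac{23}{10}$ ($D{\left(o,h \right)} = \left(-4\right) \frac{1}{5} - \frac{3}{2} = - \frac{4}{5} - \frac{3}{2} = - \frac{23}{10}$)
$f = \frac{276}{5}$ ($f = \left(-24\right) \left(- \frac{23}{10}\right) = \frac{276}{5} \approx 55.2$)
$I = - \frac{1138}{381}$ ($I = -3 + \frac{1}{21 + \frac{276}{5}} = -3 + \frac{1}{\frac{381}{5}} = -3 + \frac{5}{381} = - \frac{1138}{381} \approx -2.9869$)
$\left(177 + I\right)^{2} = \left(177 - \frac{1138}{381}\right)^{2} = \left(\frac{66299}{381}\right)^{2} = \frac{4395557401}{145161}$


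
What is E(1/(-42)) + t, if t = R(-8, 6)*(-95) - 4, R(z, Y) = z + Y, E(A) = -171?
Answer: 15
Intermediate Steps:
R(z, Y) = Y + z
t = 186 (t = (6 - 8)*(-95) - 4 = -2*(-95) - 4 = 190 - 4 = 186)
E(1/(-42)) + t = -171 + 186 = 15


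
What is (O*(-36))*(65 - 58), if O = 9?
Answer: -2268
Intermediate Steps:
(O*(-36))*(65 - 58) = (9*(-36))*(65 - 58) = -324*7 = -2268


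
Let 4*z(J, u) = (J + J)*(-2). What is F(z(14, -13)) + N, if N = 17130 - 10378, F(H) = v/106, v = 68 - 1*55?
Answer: 715725/106 ≈ 6752.1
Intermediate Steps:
z(J, u) = -J (z(J, u) = ((J + J)*(-2))/4 = ((2*J)*(-2))/4 = (-4*J)/4 = -J)
v = 13 (v = 68 - 55 = 13)
F(H) = 13/106
N = 6752
F(z(14, -13)) + N = 13/106 + 6752 = 715725/106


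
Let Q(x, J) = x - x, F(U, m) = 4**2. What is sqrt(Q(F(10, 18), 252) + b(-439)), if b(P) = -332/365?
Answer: 2*I*sqrt(30295)/365 ≈ 0.95372*I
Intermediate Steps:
F(U, m) = 16
b(P) = -332/365 (b(P) = -332*1/365 = -332/365)
Q(x, J) = 0
sqrt(Q(F(10, 18), 252) + b(-439)) = sqrt(0 - 332/365) = sqrt(-332/365) = 2*I*sqrt(30295)/365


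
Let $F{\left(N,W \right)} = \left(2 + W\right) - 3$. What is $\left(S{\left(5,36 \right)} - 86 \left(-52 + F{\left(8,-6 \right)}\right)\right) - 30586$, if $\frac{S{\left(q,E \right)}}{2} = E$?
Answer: $-25440$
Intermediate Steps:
$S{\left(q,E \right)} = 2 E$
$F{\left(N,W \right)} = -1 + W$
$\left(S{\left(5,36 \right)} - 86 \left(-52 + F{\left(8,-6 \right)}\right)\right) - 30586 = \left(2 \cdot 36 - 86 \left(-52 - 7\right)\right) - 30586 = \left(72 - 86 \left(-52 - 7\right)\right) - 30586 = \left(72 - -5074\right) - 30586 = \left(72 + 5074\right) - 30586 = 5146 - 30586 = -25440$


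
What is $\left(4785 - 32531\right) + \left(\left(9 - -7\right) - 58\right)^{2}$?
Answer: $-25982$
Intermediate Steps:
$\left(4785 - 32531\right) + \left(\left(9 - -7\right) - 58\right)^{2} = -27746 + \left(\left(9 + 7\right) - 58\right)^{2} = -27746 + \left(16 - 58\right)^{2} = -27746 + \left(-42\right)^{2} = -27746 + 1764 = -25982$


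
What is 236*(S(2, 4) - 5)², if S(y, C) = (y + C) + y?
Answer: 2124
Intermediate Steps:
S(y, C) = C + 2*y (S(y, C) = (C + y) + y = C + 2*y)
236*(S(2, 4) - 5)² = 236*((4 + 2*2) - 5)² = 236*((4 + 4) - 5)² = 236*(8 - 5)² = 236*3² = 236*9 = 2124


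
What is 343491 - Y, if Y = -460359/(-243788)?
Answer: 83738523549/243788 ≈ 3.4349e+5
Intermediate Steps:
Y = 460359/243788 (Y = -460359*(-1/243788) = 460359/243788 ≈ 1.8884)
343491 - Y = 343491 - 1*460359/243788 = 343491 - 460359/243788 = 83738523549/243788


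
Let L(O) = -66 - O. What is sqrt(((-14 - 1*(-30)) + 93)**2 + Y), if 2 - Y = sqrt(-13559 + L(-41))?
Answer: sqrt(11883 - 4*I*sqrt(849)) ≈ 109.01 - 0.5346*I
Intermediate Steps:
Y = 2 - 4*I*sqrt(849) (Y = 2 - sqrt(-13559 + (-66 - 1*(-41))) = 2 - sqrt(-13559 + (-66 + 41)) = 2 - sqrt(-13559 - 25) = 2 - sqrt(-13584) = 2 - 4*I*sqrt(849) ≈ 2.0 - 116.55*I)
sqrt(((-14 - 1*(-30)) + 93)**2 + Y) = sqrt(((-14 - 1*(-30)) + 93)**2 + (2 - 4*I*sqrt(849))) = sqrt(((-14 + 30) + 93)**2 + (2 - 4*I*sqrt(849))) = sqrt((16 + 93)**2 + (2 - 4*I*sqrt(849))) = sqrt(109**2 + (2 - 4*I*sqrt(849))) = sqrt(11881 + (2 - 4*I*sqrt(849))) = sqrt(11883 - 4*I*sqrt(849))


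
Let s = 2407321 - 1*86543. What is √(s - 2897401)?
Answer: I*√576623 ≈ 759.36*I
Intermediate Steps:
s = 2320778 (s = 2407321 - 86543 = 2320778)
√(s - 2897401) = √(2320778 - 2897401) = √(-576623) = I*√576623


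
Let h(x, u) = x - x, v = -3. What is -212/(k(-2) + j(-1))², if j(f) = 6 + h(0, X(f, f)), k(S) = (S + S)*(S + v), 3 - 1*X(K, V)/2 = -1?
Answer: -53/169 ≈ -0.31361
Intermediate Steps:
X(K, V) = 8 (X(K, V) = 6 - 2*(-1) = 6 + 2 = 8)
k(S) = 2*S*(-3 + S) (k(S) = (S + S)*(S - 3) = (2*S)*(-3 + S) = 2*S*(-3 + S))
h(x, u) = 0
j(f) = 6 (j(f) = 6 + 0 = 6)
-212/(k(-2) + j(-1))² = -212/(2*(-2)*(-3 - 2) + 6)² = -212/(2*(-2)*(-5) + 6)² = -212/(20 + 6)² = -212/(26²) = -212/676 = -212*1/676 = -53/169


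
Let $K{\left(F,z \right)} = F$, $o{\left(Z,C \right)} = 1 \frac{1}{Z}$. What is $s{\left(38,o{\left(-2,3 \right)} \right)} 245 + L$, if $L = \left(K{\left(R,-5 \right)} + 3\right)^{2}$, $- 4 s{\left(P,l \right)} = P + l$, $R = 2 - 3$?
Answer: $- \frac{18343}{8} \approx -2292.9$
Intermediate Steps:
$R = -1$ ($R = 2 - 3 = -1$)
$o{\left(Z,C \right)} = \frac{1}{Z}$
$s{\left(P,l \right)} = - \frac{P}{4} - \frac{l}{4}$ ($s{\left(P,l \right)} = - \frac{P + l}{4} = - \frac{P}{4} - \frac{l}{4}$)
$L = 4$ ($L = \left(-1 + 3\right)^{2} = 2^{2} = 4$)
$s{\left(38,o{\left(-2,3 \right)} \right)} 245 + L = \left(\left(- \frac{1}{4}\right) 38 - \frac{1}{4 \left(-2\right)}\right) 245 + 4 = \left(- \frac{19}{2} - - \frac{1}{8}\right) 245 + 4 = \left(- \frac{19}{2} + \frac{1}{8}\right) 245 + 4 = \left(- \frac{75}{8}\right) 245 + 4 = - \frac{18375}{8} + 4 = - \frac{18343}{8}$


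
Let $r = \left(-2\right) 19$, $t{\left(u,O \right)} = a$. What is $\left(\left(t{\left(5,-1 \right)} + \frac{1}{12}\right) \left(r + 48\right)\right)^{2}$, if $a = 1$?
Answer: $\frac{4225}{36} \approx 117.36$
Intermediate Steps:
$t{\left(u,O \right)} = 1$
$r = -38$
$\left(\left(t{\left(5,-1 \right)} + \frac{1}{12}\right) \left(r + 48\right)\right)^{2} = \left(\left(1 + \frac{1}{12}\right) \left(-38 + 48\right)\right)^{2} = \left(\left(1 + \frac{1}{12}\right) 10\right)^{2} = \left(\frac{13}{12} \cdot 10\right)^{2} = \left(\frac{65}{6}\right)^{2} = \frac{4225}{36}$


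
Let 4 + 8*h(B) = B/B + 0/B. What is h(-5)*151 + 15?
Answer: -333/8 ≈ -41.625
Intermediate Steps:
h(B) = -3/8 (h(B) = -1/2 + (B/B + 0/B)/8 = -1/2 + (1 + 0)/8 = -1/2 + (1/8)*1 = -1/2 + 1/8 = -3/8)
h(-5)*151 + 15 = -3/8*151 + 15 = -453/8 + 15 = -333/8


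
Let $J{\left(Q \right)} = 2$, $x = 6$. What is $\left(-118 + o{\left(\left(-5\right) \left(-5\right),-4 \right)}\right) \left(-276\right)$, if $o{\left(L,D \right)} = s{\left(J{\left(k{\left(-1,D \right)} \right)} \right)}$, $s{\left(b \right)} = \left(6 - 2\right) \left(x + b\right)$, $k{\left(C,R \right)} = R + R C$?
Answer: $23736$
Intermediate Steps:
$k{\left(C,R \right)} = R + C R$
$s{\left(b \right)} = 24 + 4 b$ ($s{\left(b \right)} = \left(6 - 2\right) \left(6 + b\right) = 4 \left(6 + b\right) = 24 + 4 b$)
$o{\left(L,D \right)} = 32$ ($o{\left(L,D \right)} = 24 + 4 \cdot 2 = 24 + 8 = 32$)
$\left(-118 + o{\left(\left(-5\right) \left(-5\right),-4 \right)}\right) \left(-276\right) = \left(-118 + 32\right) \left(-276\right) = \left(-86\right) \left(-276\right) = 23736$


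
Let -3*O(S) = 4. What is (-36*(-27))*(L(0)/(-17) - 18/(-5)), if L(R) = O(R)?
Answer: 303912/85 ≈ 3575.4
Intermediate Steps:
O(S) = -4/3 (O(S) = -1/3*4 = -4/3)
L(R) = -4/3
(-36*(-27))*(L(0)/(-17) - 18/(-5)) = (-36*(-27))*(-4/3/(-17) - 18/(-5)) = 972*(-4/3*(-1/17) - 18*(-1/5)) = 972*(4/51 + 18/5) = 972*(938/255) = 303912/85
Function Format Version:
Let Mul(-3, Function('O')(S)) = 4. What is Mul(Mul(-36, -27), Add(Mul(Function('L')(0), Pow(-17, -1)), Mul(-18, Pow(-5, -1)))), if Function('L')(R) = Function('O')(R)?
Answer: Rational(303912, 85) ≈ 3575.4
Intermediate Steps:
Function('O')(S) = Rational(-4, 3) (Function('O')(S) = Mul(Rational(-1, 3), 4) = Rational(-4, 3))
Function('L')(R) = Rational(-4, 3)
Mul(Mul(-36, -27), Add(Mul(Function('L')(0), Pow(-17, -1)), Mul(-18, Pow(-5, -1)))) = Mul(Mul(-36, -27), Add(Mul(Rational(-4, 3), Pow(-17, -1)), Mul(-18, Pow(-5, -1)))) = Mul(972, Add(Mul(Rational(-4, 3), Rational(-1, 17)), Mul(-18, Rational(-1, 5)))) = Mul(972, Add(Rational(4, 51), Rational(18, 5))) = Mul(972, Rational(938, 255)) = Rational(303912, 85)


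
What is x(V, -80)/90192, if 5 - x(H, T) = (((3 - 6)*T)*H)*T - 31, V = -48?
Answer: -76797/7516 ≈ -10.218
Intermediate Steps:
x(H, T) = 36 + 3*H*T² (x(H, T) = 5 - ((((3 - 6)*T)*H)*T - 31) = 5 - (((-3*T)*H)*T - 31) = 5 - ((-3*H*T)*T - 31) = 5 - (-3*H*T² - 31) = 5 - (-31 - 3*H*T²) = 5 + (31 + 3*H*T²) = 36 + 3*H*T²)
x(V, -80)/90192 = (36 + 3*(-48)*(-80)²)/90192 = (36 + 3*(-48)*6400)*(1/90192) = (36 - 921600)*(1/90192) = -921564*1/90192 = -76797/7516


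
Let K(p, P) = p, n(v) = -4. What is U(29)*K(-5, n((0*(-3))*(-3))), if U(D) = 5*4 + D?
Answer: -245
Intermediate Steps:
U(D) = 20 + D
U(29)*K(-5, n((0*(-3))*(-3))) = (20 + 29)*(-5) = 49*(-5) = -245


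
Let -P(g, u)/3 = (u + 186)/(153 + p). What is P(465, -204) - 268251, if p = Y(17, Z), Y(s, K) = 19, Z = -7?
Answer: -23069559/86 ≈ -2.6825e+5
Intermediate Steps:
p = 19
P(g, u) = -279/86 - 3*u/172 (P(g, u) = -3*(u + 186)/(153 + 19) = -3*(186 + u)/172 = -3*(93/86 + u/172) = -279/86 - 3*u/172)
P(465, -204) - 268251 = (-279/86 - 3/172*(-204)) - 268251 = (-279/86 + 153/43) - 268251 = 27/86 - 268251 = -23069559/86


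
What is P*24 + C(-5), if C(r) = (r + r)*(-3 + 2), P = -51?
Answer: -1214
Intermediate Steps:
C(r) = -2*r (C(r) = (2*r)*(-1) = -2*r)
P*24 + C(-5) = -51*24 - 2*(-5) = -1224 + 10 = -1214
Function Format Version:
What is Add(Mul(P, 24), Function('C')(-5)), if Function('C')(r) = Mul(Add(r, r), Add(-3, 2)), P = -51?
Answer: -1214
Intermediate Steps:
Function('C')(r) = Mul(-2, r) (Function('C')(r) = Mul(Mul(2, r), -1) = Mul(-2, r))
Add(Mul(P, 24), Function('C')(-5)) = Add(Mul(-51, 24), Mul(-2, -5)) = Add(-1224, 10) = -1214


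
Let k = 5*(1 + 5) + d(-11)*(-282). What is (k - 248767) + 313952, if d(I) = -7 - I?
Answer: 64087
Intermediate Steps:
k = -1098 (k = 5*(1 + 5) + (-7 - 1*(-11))*(-282) = 5*6 + (-7 + 11)*(-282) = 30 + 4*(-282) = 30 - 1128 = -1098)
(k - 248767) + 313952 = (-1098 - 248767) + 313952 = -249865 + 313952 = 64087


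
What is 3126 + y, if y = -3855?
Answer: -729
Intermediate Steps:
3126 + y = 3126 - 3855 = -729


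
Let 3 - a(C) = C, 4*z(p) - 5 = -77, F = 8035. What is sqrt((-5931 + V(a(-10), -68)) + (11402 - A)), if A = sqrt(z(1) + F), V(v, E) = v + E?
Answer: sqrt(5416 - sqrt(8017)) ≈ 72.983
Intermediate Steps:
z(p) = -18 (z(p) = 5/4 + (1/4)*(-77) = 5/4 - 77/4 = -18)
a(C) = 3 - C
V(v, E) = E + v
A = sqrt(8017) (A = sqrt(-18 + 8035) = sqrt(8017) ≈ 89.538)
sqrt((-5931 + V(a(-10), -68)) + (11402 - A)) = sqrt((-5931 + (-68 + (3 - 1*(-10)))) + (11402 - sqrt(8017))) = sqrt((-5931 + (-68 + (3 + 10))) + (11402 - sqrt(8017))) = sqrt((-5931 + (-68 + 13)) + (11402 - sqrt(8017))) = sqrt((-5931 - 55) + (11402 - sqrt(8017))) = sqrt(-5986 + (11402 - sqrt(8017))) = sqrt(5416 - sqrt(8017))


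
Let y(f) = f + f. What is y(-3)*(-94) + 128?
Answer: 692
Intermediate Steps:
y(f) = 2*f
y(-3)*(-94) + 128 = (2*(-3))*(-94) + 128 = -6*(-94) + 128 = 564 + 128 = 692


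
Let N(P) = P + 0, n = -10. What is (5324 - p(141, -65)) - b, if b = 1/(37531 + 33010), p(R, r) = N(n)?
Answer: 376265693/70541 ≈ 5334.0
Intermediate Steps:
N(P) = P
p(R, r) = -10
b = 1/70541 ≈ 1.4176e-5
(5324 - p(141, -65)) - b = (5324 - 1*(-10)) - 1*1/70541 = (5324 + 10) - 1/70541 = 5334 - 1/70541 = 376265693/70541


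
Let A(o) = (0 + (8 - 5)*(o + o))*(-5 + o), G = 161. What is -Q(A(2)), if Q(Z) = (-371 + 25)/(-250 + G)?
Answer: -346/89 ≈ -3.8876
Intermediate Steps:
A(o) = 6*o*(-5 + o) (A(o) = (0 + 3*(2*o))*(-5 + o) = (0 + 6*o)*(-5 + o) = (6*o)*(-5 + o) = 6*o*(-5 + o))
Q(Z) = 346/89 (Q(Z) = (-371 + 25)/(-250 + 161) = -346/(-89) = -346*(-1/89) = 346/89)
-Q(A(2)) = -1*346/89 = -346/89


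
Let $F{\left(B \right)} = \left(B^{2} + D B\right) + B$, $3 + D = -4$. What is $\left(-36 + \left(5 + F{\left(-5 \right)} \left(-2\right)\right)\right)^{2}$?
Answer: $19881$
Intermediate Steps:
$D = -7$ ($D = -3 - 4 = -7$)
$F{\left(B \right)} = B^{2} - 6 B$ ($F{\left(B \right)} = \left(B^{2} - 7 B\right) + B = B^{2} - 6 B$)
$\left(-36 + \left(5 + F{\left(-5 \right)} \left(-2\right)\right)\right)^{2} = \left(-36 + \left(5 + - 5 \left(-6 - 5\right) \left(-2\right)\right)\right)^{2} = \left(-36 + \left(5 + \left(-5\right) \left(-11\right) \left(-2\right)\right)\right)^{2} = \left(-36 + \left(5 + 55 \left(-2\right)\right)\right)^{2} = \left(-36 + \left(5 - 110\right)\right)^{2} = \left(-36 - 105\right)^{2} = \left(-141\right)^{2} = 19881$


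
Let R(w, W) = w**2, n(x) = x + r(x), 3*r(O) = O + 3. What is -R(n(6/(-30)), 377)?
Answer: -121/225 ≈ -0.53778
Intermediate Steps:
r(O) = 1 + O/3 (r(O) = (O + 3)/3 = (3 + O)/3 = 1 + O/3)
n(x) = 1 + 4*x/3 (n(x) = x + (1 + x/3) = 1 + 4*x/3)
-R(n(6/(-30)), 377) = -(1 + 4*(6/(-30))/3)**2 = -(1 + 4*(6*(-1/30))/3)**2 = -(1 + (4/3)*(-1/5))**2 = -(1 - 4/15)**2 = -(11/15)**2 = -1*121/225 = -121/225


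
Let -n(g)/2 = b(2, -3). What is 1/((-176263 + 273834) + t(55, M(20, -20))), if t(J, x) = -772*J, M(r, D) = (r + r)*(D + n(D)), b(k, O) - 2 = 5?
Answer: 1/55111 ≈ 1.8145e-5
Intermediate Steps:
b(k, O) = 7 (b(k, O) = 2 + 5 = 7)
n(g) = -14 (n(g) = -2*7 = -14)
M(r, D) = 2*r*(-14 + D) (M(r, D) = (r + r)*(D - 14) = (2*r)*(-14 + D) = 2*r*(-14 + D))
1/((-176263 + 273834) + t(55, M(20, -20))) = 1/((-176263 + 273834) - 772*55) = 1/(97571 - 42460) = 1/55111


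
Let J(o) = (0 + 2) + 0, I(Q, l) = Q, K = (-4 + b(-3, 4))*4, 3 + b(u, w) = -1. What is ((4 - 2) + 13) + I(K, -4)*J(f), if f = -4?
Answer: -49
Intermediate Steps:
b(u, w) = -4 (b(u, w) = -3 - 1 = -4)
K = -32 (K = (-4 - 4)*4 = -8*4 = -32)
J(o) = 2 (J(o) = 2 + 0 = 2)
((4 - 2) + 13) + I(K, -4)*J(f) = ((4 - 2) + 13) - 32*2 = (2 + 13) - 64 = 15 - 64 = -49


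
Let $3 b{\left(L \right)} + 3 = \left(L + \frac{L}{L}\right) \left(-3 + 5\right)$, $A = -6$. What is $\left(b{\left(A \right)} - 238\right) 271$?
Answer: $- \frac{197017}{3} \approx -65672.0$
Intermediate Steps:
$b{\left(L \right)} = - \frac{1}{3} + \frac{2 L}{3}$ ($b{\left(L \right)} = -1 + \frac{\left(L + \frac{L}{L}\right) \left(-3 + 5\right)}{3} = -1 + \frac{\left(L + 1\right) 2}{3} = -1 + \frac{\left(1 + L\right) 2}{3} = -1 + \frac{2 + 2 L}{3} = -1 + \left(\frac{2}{3} + \frac{2 L}{3}\right) = - \frac{1}{3} + \frac{2 L}{3}$)
$\left(b{\left(A \right)} - 238\right) 271 = \left(\left(- \frac{1}{3} + \frac{2}{3} \left(-6\right)\right) - 238\right) 271 = \left(\left(- \frac{1}{3} - 4\right) - 238\right) 271 = \left(- \frac{13}{3} - 238\right) 271 = \left(- \frac{727}{3}\right) 271 = - \frac{197017}{3}$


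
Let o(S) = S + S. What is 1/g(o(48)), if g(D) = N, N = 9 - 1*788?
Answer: -1/779 ≈ -0.0012837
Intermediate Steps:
o(S) = 2*S
N = -779 (N = 9 - 788 = -779)
g(D) = -779
1/g(o(48)) = 1/(-779) = -1/779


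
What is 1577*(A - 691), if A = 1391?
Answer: 1103900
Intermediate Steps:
1577*(A - 691) = 1577*(1391 - 691) = 1577*700 = 1103900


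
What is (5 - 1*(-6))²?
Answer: 121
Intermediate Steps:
(5 - 1*(-6))² = (5 + 6)² = 11² = 121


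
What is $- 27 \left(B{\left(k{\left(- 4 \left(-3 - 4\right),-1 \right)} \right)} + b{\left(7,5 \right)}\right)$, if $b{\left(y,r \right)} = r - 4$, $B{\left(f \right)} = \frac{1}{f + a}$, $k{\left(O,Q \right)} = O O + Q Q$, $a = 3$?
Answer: $- \frac{21303}{788} \approx -27.034$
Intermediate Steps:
$k{\left(O,Q \right)} = O^{2} + Q^{2}$
$B{\left(f \right)} = \frac{1}{3 + f}$ ($B{\left(f \right)} = \frac{1}{f + 3} = \frac{1}{3 + f}$)
$b{\left(y,r \right)} = -4 + r$
$- 27 \left(B{\left(k{\left(- 4 \left(-3 - 4\right),-1 \right)} \right)} + b{\left(7,5 \right)}\right) = - 27 \left(\frac{1}{3 + \left(\left(- 4 \left(-3 - 4\right)\right)^{2} + \left(-1\right)^{2}\right)} + \left(-4 + 5\right)\right) = - 27 \left(\frac{1}{3 + \left(\left(\left(-4\right) \left(-7\right)\right)^{2} + 1\right)} + 1\right) = - 27 \left(\frac{1}{3 + \left(28^{2} + 1\right)} + 1\right) = - 27 \left(\frac{1}{3 + \left(784 + 1\right)} + 1\right) = - 27 \left(\frac{1}{3 + 785} + 1\right) = - 27 \left(\frac{1}{788} + 1\right) = \left(-27\right) \frac{789}{788} = - \frac{21303}{788}$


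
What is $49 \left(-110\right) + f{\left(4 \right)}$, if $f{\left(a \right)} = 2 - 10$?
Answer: $-5398$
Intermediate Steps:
$f{\left(a \right)} = -8$
$49 \left(-110\right) + f{\left(4 \right)} = 49 \left(-110\right) - 8 = -5390 - 8 = -5398$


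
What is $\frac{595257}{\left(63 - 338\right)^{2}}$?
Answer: $\frac{595257}{75625} \approx 7.8712$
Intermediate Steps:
$\frac{595257}{\left(63 - 338\right)^{2}} = \frac{595257}{\left(-275\right)^{2}} = \frac{595257}{75625}$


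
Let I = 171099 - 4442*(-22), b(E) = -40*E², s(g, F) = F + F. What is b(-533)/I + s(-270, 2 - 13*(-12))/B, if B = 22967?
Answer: -260901934452/6174057841 ≈ -42.258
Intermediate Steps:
s(g, F) = 2*F
I = 268823 (I = 171099 - 1*(-97724) = 171099 + 97724 = 268823)
b(-533)/I + s(-270, 2 - 13*(-12))/B = -40*(-533)²/268823 + (2*(2 - 13*(-12)))/22967 = -40*284089*(1/268823) + (2*(2 + 156))*(1/22967) = -11363560*1/268823 + (2*158)*(1/22967) = -11363560/268823 + 316*(1/22967) = -11363560/268823 + 316/22967 = -260901934452/6174057841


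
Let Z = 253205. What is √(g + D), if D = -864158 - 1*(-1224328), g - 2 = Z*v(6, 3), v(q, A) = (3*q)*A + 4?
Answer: √15046062 ≈ 3878.9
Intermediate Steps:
v(q, A) = 4 + 3*A*q (v(q, A) = 3*A*q + 4 = 4 + 3*A*q)
g = 14685892 (g = 2 + 253205*(4 + 3*3*6) = 2 + 253205*(4 + 54) = 2 + 253205*58 = 2 + 14685890 = 14685892)
D = 360170 (D = -864158 + 1224328 = 360170)
√(g + D) = √(14685892 + 360170) = √15046062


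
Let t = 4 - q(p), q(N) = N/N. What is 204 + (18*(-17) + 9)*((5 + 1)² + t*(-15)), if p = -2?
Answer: 2877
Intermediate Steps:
q(N) = 1
t = 3 (t = 4 - 1*1 = 4 - 1 = 3)
204 + (18*(-17) + 9)*((5 + 1)² + t*(-15)) = 204 + (18*(-17) + 9)*((5 + 1)² + 3*(-15)) = 204 + (-306 + 9)*(6² - 45) = 204 - 297*(36 - 45) = 204 - 297*(-9) = 204 + 2673 = 2877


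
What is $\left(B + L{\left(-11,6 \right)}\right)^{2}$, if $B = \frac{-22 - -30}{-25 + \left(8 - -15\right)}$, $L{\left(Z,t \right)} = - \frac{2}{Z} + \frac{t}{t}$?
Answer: $\frac{961}{121} \approx 7.9421$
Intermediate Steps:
$L{\left(Z,t \right)} = 1 - \frac{2}{Z}$ ($L{\left(Z,t \right)} = - \frac{2}{Z} + 1 = 1 - \frac{2}{Z}$)
$B = -4$ ($B = \frac{-22 + 30}{-25 + \left(8 + 15\right)} = \frac{8}{-25 + 23} = \frac{8}{-2} = 8 \left(- \frac{1}{2}\right) = -4$)
$\left(B + L{\left(-11,6 \right)}\right)^{2} = \left(-4 + \frac{-2 - 11}{-11}\right)^{2} = \left(-4 - - \frac{13}{11}\right)^{2} = \left(-4 + \frac{13}{11}\right)^{2} = \left(- \frac{31}{11}\right)^{2} = \frac{961}{121}$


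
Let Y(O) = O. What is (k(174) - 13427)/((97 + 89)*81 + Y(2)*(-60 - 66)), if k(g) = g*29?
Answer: -8381/14814 ≈ -0.56575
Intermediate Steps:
k(g) = 29*g
(k(174) - 13427)/((97 + 89)*81 + Y(2)*(-60 - 66)) = (29*174 - 13427)/((97 + 89)*81 + 2*(-60 - 66)) = (5046 - 13427)/(186*81 + 2*(-126)) = -8381/(15066 - 252) = -8381/14814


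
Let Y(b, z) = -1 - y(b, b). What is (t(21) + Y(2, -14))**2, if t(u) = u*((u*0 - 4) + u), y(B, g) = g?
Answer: 125316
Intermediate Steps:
Y(b, z) = -1 - b
t(u) = u*(-4 + u) (t(u) = u*((0 - 4) + u) = u*(-4 + u))
(t(21) + Y(2, -14))**2 = (21*(-4 + 21) + (-1 - 1*2))**2 = (21*17 + (-1 - 2))**2 = (357 - 3)**2 = 354**2 = 125316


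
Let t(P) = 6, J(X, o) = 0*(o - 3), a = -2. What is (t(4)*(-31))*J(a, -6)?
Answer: 0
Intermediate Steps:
J(X, o) = 0 (J(X, o) = 0*(-3 + o) = 0)
(t(4)*(-31))*J(a, -6) = (6*(-31))*0 = -186*0 = 0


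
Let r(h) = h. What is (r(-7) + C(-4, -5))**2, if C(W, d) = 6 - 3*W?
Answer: 121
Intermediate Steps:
(r(-7) + C(-4, -5))**2 = (-7 + (6 - 3*(-4)))**2 = (-7 + (6 + 12))**2 = (-7 + 18)**2 = 11**2 = 121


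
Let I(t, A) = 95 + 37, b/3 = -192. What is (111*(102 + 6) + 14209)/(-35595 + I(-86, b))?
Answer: -26197/35463 ≈ -0.73871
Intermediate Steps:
b = -576 (b = 3*(-192) = -576)
I(t, A) = 132
(111*(102 + 6) + 14209)/(-35595 + I(-86, b)) = (111*(102 + 6) + 14209)/(-35595 + 132) = (111*108 + 14209)/(-35463) = (11988 + 14209)*(-1/35463) = 26197*(-1/35463) = -26197/35463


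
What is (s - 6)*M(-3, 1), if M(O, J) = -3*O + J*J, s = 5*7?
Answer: 290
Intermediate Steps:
s = 35
M(O, J) = J² - 3*O (M(O, J) = -3*O + J² = J² - 3*O)
(s - 6)*M(-3, 1) = (35 - 6)*(1² - 3*(-3)) = 29*(1 + 9) = 29*10 = 290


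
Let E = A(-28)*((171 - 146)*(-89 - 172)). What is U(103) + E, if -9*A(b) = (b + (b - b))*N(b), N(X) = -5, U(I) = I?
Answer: 101603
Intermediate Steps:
A(b) = 5*b/9 (A(b) = -(b + (b - b))*(-5)/9 = -(b + 0)*(-5)/9 = -b*(-5)/9 = -(-5)*b/9 = 5*b/9)
E = 101500 (E = ((5/9)*(-28))*((171 - 146)*(-89 - 172)) = -3500*(-261)/9 = -140/9*(-6525) = 101500)
U(103) + E = 103 + 101500 = 101603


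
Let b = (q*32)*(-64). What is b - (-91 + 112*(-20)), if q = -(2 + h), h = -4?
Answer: -1765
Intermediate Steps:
q = 2 (q = -(2 - 4) = -1*(-2) = 2)
b = -4096 (b = (2*32)*(-64) = 64*(-64) = -4096)
b - (-91 + 112*(-20)) = -4096 - (-91 + 112*(-20)) = -4096 - (-91 - 2240) = -4096 - 1*(-2331) = -4096 + 2331 = -1765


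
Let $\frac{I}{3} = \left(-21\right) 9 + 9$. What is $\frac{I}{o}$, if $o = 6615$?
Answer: $- \frac{4}{49} \approx -0.081633$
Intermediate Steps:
$I = -540$ ($I = 3 \left(\left(-21\right) 9 + 9\right) = 3 \left(-189 + 9\right) = 3 \left(-180\right) = -540$)
$\frac{I}{o} = - \frac{540}{6615} = \left(-540\right) \frac{1}{6615} = - \frac{4}{49}$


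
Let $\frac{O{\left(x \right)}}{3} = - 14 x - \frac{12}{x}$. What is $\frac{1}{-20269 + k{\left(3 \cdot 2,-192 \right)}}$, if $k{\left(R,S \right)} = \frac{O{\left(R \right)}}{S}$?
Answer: $- \frac{32}{648565} \approx -4.934 \cdot 10^{-5}$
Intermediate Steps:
$O{\left(x \right)} = - 42 x - \frac{36}{x}$ ($O{\left(x \right)} = 3 \left(- 14 x - \frac{12}{x}\right) = - 42 x - \frac{36}{x}$)
$k{\left(R,S \right)} = \frac{- 42 R - \frac{36}{R}}{S}$
$\frac{1}{-20269 + k{\left(3 \cdot 2,-192 \right)}} = \frac{1}{-20269 + \frac{6 \left(-6 - 7 \left(3 \cdot 2\right)^{2}\right)}{3 \cdot 2 \left(-192\right)}} = \frac{1}{-20269 + 6 \cdot \frac{1}{6} \left(- \frac{1}{192}\right) \left(-6 - 7 \cdot 6^{2}\right)} = \frac{1}{-20269 + 6 \cdot \frac{1}{6} \left(- \frac{1}{192}\right) \left(-6 - 252\right)} = \frac{1}{-20269 + 6 \cdot \frac{1}{6} \left(- \frac{1}{192}\right) \left(-258\right)} = \frac{1}{-20269 + \frac{43}{32}} = \frac{1}{- \frac{648565}{32}} = - \frac{32}{648565}$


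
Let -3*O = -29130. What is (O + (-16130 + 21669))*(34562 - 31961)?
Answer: 39662649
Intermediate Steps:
O = 9710 (O = -⅓*(-29130) = 9710)
(O + (-16130 + 21669))*(34562 - 31961) = (9710 + (-16130 + 21669))*(34562 - 31961) = (9710 + 5539)*2601 = 15249*2601 = 39662649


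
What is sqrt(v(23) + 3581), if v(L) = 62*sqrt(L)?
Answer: sqrt(3581 + 62*sqrt(23)) ≈ 62.276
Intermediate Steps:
sqrt(v(23) + 3581) = sqrt(62*sqrt(23) + 3581) = sqrt(3581 + 62*sqrt(23))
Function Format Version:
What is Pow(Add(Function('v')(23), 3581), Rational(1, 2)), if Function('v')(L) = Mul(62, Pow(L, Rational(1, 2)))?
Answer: Pow(Add(3581, Mul(62, Pow(23, Rational(1, 2)))), Rational(1, 2)) ≈ 62.276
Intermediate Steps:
Pow(Add(Function('v')(23), 3581), Rational(1, 2)) = Pow(Add(Mul(62, Pow(23, Rational(1, 2))), 3581), Rational(1, 2)) = Pow(Add(3581, Mul(62, Pow(23, Rational(1, 2)))), Rational(1, 2))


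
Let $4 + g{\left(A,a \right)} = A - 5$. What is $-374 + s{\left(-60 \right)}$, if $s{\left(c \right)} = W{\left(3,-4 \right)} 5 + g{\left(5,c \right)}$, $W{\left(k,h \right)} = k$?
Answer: $-363$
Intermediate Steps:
$g{\left(A,a \right)} = -9 + A$ ($g{\left(A,a \right)} = -4 + \left(A - 5\right) = -4 + \left(-5 + A\right) = -9 + A$)
$s{\left(c \right)} = 11$ ($s{\left(c \right)} = 3 \cdot 5 + \left(-9 + 5\right) = 15 - 4 = 11$)
$-374 + s{\left(-60 \right)} = -374 + 11 = -363$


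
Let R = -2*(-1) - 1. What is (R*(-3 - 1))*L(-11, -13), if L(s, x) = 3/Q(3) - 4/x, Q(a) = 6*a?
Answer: -74/39 ≈ -1.8974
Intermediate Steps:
R = 1 (R = 2 - 1 = 1)
L(s, x) = ⅙ - 4/x (L(s, x) = 3/((6*3)) - 4/x = 3/18 - 4/x = 3*(1/18) - 4/x = ⅙ - 4/x)
(R*(-3 - 1))*L(-11, -13) = (1*(-3 - 1))*((⅙)*(-24 - 13)/(-13)) = (1*(-4))*((⅙)*(-1/13)*(-37)) = -4*37/78 = -74/39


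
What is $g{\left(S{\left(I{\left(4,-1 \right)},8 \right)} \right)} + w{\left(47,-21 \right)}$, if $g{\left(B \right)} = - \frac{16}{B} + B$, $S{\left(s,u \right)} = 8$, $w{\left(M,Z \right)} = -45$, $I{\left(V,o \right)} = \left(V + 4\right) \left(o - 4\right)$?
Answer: $-39$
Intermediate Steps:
$I{\left(V,o \right)} = \left(-4 + o\right) \left(4 + V\right)$ ($I{\left(V,o \right)} = \left(4 + V\right) \left(-4 + o\right) = \left(-4 + o\right) \left(4 + V\right)$)
$g{\left(B \right)} = B - \frac{16}{B}$
$g{\left(S{\left(I{\left(4,-1 \right)},8 \right)} \right)} + w{\left(47,-21 \right)} = \left(8 - \frac{16}{8}\right) - 45 = \left(8 - 2\right) - 45 = 6 - 45 = -39$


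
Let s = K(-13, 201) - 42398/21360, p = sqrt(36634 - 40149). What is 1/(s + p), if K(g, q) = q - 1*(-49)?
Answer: 28289194680/7417076073601 - 114062400*I*sqrt(3515)/7417076073601 ≈ 0.0038141 - 0.00091174*I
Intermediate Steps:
p = I*sqrt(3515) (p = sqrt(-3515) = I*sqrt(3515) ≈ 59.287*I)
K(g, q) = 49 + q (K(g, q) = q + 49 = 49 + q)
s = 2648801/10680 (s = (49 + 201) - 42398/21360 = 250 - 42398/21360 = 250 - 1*21199/10680 = 250 - 21199/10680 = 2648801/10680 ≈ 248.02)
1/(s + p) = 1/(2648801/10680 + I*sqrt(3515))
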